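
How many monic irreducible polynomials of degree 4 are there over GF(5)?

Gauss's count: N_{5}(4) = (1/4) Σ_{d|4} μ(4/d)·5^d.
Divisors of 4: 1, 2, 4; μ(4/d) for each: 0, -1, 1.
Σ = − 5^2 + 5^4 = 600.
N = 600/4 = 150.

150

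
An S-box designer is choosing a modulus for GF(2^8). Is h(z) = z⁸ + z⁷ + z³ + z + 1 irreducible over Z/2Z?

Yes

Check for roots in Z/2Z: h(0) = 1; h(1) = 1.
No roots, so no linear factors.
Monic irreducibles of degree 2 over GF(2): z² + z + 1.
None of them divide h (all give nonzero remainder).
Monic irreducibles of degree 3 over GF(2): z³ + z + 1, z³ + z² + 1.
None of them divide h (all give nonzero remainder).
Monic irreducibles of degree 4 over GF(2): z⁴ + z + 1, z⁴ + z³ + 1, z⁴ + z³ + z² + z + 1.
None of them divide h (all give nonzero remainder).
No irreducible factor of degree ≤ 4 exists, so h is irreducible over GF(2).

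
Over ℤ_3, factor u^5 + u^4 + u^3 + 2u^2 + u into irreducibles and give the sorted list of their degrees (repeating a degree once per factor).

1, 1, 1, 2

Write h(u) = u^5 + u^4 + u^3 + 2u^2 + u.
Roots in ℤ_3: h(0) = 0 → root; h(1) = 0 → root; h(2) = 0 → root.
Linear factors from roots: (u), (u + 2), (u + 1).
Complete factorization: h(u) = (u)·(u + 1)·(u + 2)·(u^2 + u + 2).
Factor degrees with multiplicity: 1 + 1 + 1 + 2 = 5.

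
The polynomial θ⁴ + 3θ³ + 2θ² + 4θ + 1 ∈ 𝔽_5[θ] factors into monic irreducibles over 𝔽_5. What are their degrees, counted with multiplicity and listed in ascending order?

4

Write h(θ) = θ⁴ + 3θ³ + 2θ² + 4θ + 1.
Roots in 𝔽_5: h(0) = 1; h(1) = 1; h(2) = 2; h(3) = 3; h(4) = 2.
Complete factorization: h(θ) = (θ⁴ + 3θ³ + 2θ² + 4θ + 1).
Factor degrees with multiplicity: 4 = 4.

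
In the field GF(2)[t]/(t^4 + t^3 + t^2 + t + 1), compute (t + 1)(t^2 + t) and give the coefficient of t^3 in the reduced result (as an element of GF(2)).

1

Multiply in GF(2)[t]: (t + 1)·(t^2 + t) = t^3 + t.
Reduced: t^3 + t.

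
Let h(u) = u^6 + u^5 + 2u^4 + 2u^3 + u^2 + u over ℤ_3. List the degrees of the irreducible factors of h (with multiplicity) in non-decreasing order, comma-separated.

Roots in ℤ_3: h(0) = 0 → root; h(1) = 2; h(2) = 0 → root.
Linear factors from roots: (u), (u + 1).
Complete factorization: h(u) = (u)·(u + 1)·(u^2 + 1)^2.
Factor degrees with multiplicity: 1 + 1 + 2 + 2 = 6.

1, 1, 2, 2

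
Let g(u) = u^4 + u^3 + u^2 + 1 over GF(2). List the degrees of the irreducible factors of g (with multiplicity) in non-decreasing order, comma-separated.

Roots in GF(2): g(0) = 1; g(1) = 0 → root.
Linear factors from roots: (u + 1).
Complete factorization: g(u) = (u + 1)·(u^3 + u + 1).
Factor degrees with multiplicity: 1 + 3 = 4.

1, 3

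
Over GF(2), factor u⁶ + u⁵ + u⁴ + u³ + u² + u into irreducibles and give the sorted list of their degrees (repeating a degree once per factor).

Write g(u) = u⁶ + u⁵ + u⁴ + u³ + u² + u.
Roots in GF(2): g(0) = 0 → root; g(1) = 0 → root.
Linear factors from roots: (u), (u + 1).
Complete factorization: g(u) = (u)·(u + 1)·(u² + u + 1)^2.
Factor degrees with multiplicity: 1 + 1 + 2 + 2 = 6.

1, 1, 2, 2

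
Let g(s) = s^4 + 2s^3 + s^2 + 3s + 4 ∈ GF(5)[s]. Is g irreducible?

Check for roots in GF(5): g(0) = 4; g(1) = 1; g(2) = 1; g(3) = 2; g(4) = 1.
No roots, so no linear factors.
Degree-2 irreducible divisors: test the 10 monic irreducibles of degree 2 over GF(5).
None of them divide g (all give nonzero remainder).
No irreducible factor of degree ≤ 2 exists, so g is irreducible over GF(5).

Yes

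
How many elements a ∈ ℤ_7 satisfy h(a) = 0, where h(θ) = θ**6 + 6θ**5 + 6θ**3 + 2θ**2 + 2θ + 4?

4

Evaluate at each of the 7 elements of ℤ_7:
h(0) = 4; h(1) = 0 → root; h(2) = 5; h(3) = 4; h(4) = 0 → root; h(5) = 0 → root; h(6) = 0 → root.
Roots: {1, 4, 5, 6}.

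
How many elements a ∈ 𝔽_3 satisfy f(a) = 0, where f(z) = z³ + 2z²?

Evaluate at each of the 3 elements of 𝔽_3:
f(0) = 0 → root; f(1) = 0 → root; f(2) = 1.
Roots: {0, 1}.

2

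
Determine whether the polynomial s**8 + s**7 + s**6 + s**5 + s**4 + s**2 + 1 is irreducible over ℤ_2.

Yes

Write P(s) = s**8 + s**7 + s**6 + s**5 + s**4 + s**2 + 1.
Check for roots in ℤ_2: P(0) = 1; P(1) = 1.
No roots, so no linear factors.
Monic irreducibles of degree 2 over GF(2): s**2 + s + 1.
None of them divide P (all give nonzero remainder).
Monic irreducibles of degree 3 over GF(2): s**3 + s + 1, s**3 + s**2 + 1.
None of them divide P (all give nonzero remainder).
Monic irreducibles of degree 4 over GF(2): s**4 + s + 1, s**4 + s**3 + 1, s**4 + s**3 + s**2 + s + 1.
None of them divide P (all give nonzero remainder).
No irreducible factor of degree ≤ 4 exists, so P is irreducible over GF(2).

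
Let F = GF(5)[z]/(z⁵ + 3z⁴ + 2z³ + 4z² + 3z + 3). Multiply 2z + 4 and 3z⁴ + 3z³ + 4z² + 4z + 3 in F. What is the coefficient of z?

Multiply in GF(5)[z]: (2z + 4)·(3z⁴ + 3z³ + 4z² + 4z + 3) = z⁵ + 3z⁴ + 4z² + 2z + 2.
Reduce using z⁵ ≡ 2z⁴ + 3z³ + z² + 2z + 2 (mod z⁵ + 3z⁴ + 2z³ + 4z² + 3z + 3).
Reduced: 3z³ + 4z + 4.

4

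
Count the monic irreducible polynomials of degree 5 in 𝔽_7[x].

3360

The number of monic irreducibles of degree 5 over GF(7) is (1/5)·Σ_{d∣5} μ(5/d) 7^d.
Divisors of 5: 1, 5; μ(5/d) for each: -1, 1.
Σ = − 7^1 + 7^5 = 16800.
N = 16800/5 = 3360.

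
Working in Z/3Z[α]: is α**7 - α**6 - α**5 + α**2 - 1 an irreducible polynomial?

Write h(α) = α**7 - α**6 - α**5 + α**2 - 1.
Check for roots in Z/3Z: h(0) = 2; h(1) = 2; h(2) = 2.
No roots, so no linear factors.
Monic irreducibles of degree 2 over GF(3): α**2 + 1, α**2 + α - 1, α**2 - α - 1.
None of them divide h (all give nonzero remainder).
Degree-3 irreducible divisors: test the 8 monic irreducibles of degree 3 over GF(3).
None of them divide h (all give nonzero remainder).
No irreducible factor of degree ≤ 3 exists, so h is irreducible over GF(3).

Yes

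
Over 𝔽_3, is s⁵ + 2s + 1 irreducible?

Yes

Write h(s) = s⁵ + 2s + 1.
Check for roots in 𝔽_3: h(0) = 1; h(1) = 1; h(2) = 1.
No roots, so no linear factors.
Monic irreducibles of degree 2 over GF(3): s² + 1, s² + s + 2, s² + 2s + 2.
None of them divide h (all give nonzero remainder).
No irreducible factor of degree ≤ 2 exists, so h is irreducible over GF(3).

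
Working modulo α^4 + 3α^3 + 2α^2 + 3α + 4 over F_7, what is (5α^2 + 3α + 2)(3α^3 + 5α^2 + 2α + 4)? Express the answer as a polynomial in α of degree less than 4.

6α^3 + 6α^2 + 3α + 3

Multiply in F_7[α]: (5α^2 + 3α + 2)·(3α^3 + 5α^2 + 2α + 4) = α^5 + 6α^4 + 3α^3 + α^2 + 2α + 1.
Reduce using α^4 ≡ 4α^3 + 5α^2 + 4α + 3 (mod α^4 + 3α^3 + 2α^2 + 3α + 4).
Reduced: 6α^3 + 6α^2 + 3α + 3.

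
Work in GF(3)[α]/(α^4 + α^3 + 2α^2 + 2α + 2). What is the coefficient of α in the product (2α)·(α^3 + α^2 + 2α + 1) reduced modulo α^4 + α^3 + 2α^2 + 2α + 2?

1

Multiply in GF(3)[α]: (2α)·(α^3 + α^2 + 2α + 1) = 2α^4 + 2α^3 + α^2 + 2α.
Reduce using α^4 ≡ 2α^3 + α^2 + α + 1 (mod α^4 + α^3 + 2α^2 + 2α + 2).
Reduced: α + 2.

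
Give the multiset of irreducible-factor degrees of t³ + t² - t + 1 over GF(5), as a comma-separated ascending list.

3

Write g(t) = t³ + t² - t + 1.
Roots in GF(5): g(0) = 1; g(1) = 2; g(2) = 1; g(3) = 4; g(4) = 2.
Complete factorization: g(t) = (t³ + t² - t + 1).
Factor degrees with multiplicity: 3 = 3.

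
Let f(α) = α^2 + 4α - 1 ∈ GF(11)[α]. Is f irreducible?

No

Check each element of GF(11) for a root: f(0)=10, f(1)=4, f(2)=0, f(3)=9, f(4)=9, f(5)=0, f(6)=4, f(7)=10, f(8)=7, f(9)=6, f(10)=7.
f(2) = 0, so (α − 2) divides f(α); f is reducible.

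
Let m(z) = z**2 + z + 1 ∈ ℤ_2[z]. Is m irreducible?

Yes

Check for roots in ℤ_2: m(0) = 1; m(1) = 1.
No roots. A degree-2 polynomial over a field with no linear factor is irreducible.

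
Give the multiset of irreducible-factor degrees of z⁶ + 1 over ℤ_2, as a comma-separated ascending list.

Write h(z) = z⁶ + 1.
Roots in ℤ_2: h(0) = 1; h(1) = 0 → root.
Linear factors from roots: (z + 1).
Complete factorization: h(z) = (z + 1)^2·(z² + z + 1)^2.
Factor degrees with multiplicity: 1 + 1 + 2 + 2 = 6.

1, 1, 2, 2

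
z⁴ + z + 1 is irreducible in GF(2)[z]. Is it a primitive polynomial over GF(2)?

Write f(z) = z⁴ + z + 1.
|GF(2^4)^×| = 2^4 − 1 = 15. Prime factorization: 15 = 3·5.
f is primitive ⇔ z has order 15 in GF(2)[z]/(f), i.e. z^(15/q) ≠ 1 for each prime q | 15.
z^(5) mod f = z² + z.
z^(3) mod f = z³.
None equal 1, so z has full order 15; f is primitive.

Yes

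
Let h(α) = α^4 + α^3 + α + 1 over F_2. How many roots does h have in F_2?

Evaluate at each of the 2 elements of F_2:
h(0) = 1; h(1) = 0 → root.
Roots: {1}.

1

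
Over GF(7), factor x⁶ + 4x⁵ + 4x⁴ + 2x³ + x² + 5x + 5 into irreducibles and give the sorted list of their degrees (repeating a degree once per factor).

Write g(x) = x⁶ + 4x⁵ + 4x⁴ + 2x³ + x² + 5x + 5.
Linear factors from roots: (x + 1).
Complete factorization: g(x) = (x + 1)^2·(x² + 1)·(x² + 2x + 5).
Factor degrees with multiplicity: 1 + 1 + 2 + 2 = 6.

1, 1, 2, 2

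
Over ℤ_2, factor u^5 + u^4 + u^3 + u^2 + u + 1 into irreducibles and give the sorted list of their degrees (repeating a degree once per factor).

Write h(u) = u^5 + u^4 + u^3 + u^2 + u + 1.
Roots in ℤ_2: h(0) = 1; h(1) = 0 → root.
Linear factors from roots: (u + 1).
Complete factorization: h(u) = (u + 1)·(u^2 + u + 1)^2.
Factor degrees with multiplicity: 1 + 2 + 2 = 5.

1, 2, 2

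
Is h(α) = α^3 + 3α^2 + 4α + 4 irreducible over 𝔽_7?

Check for roots in 𝔽_7: h(0) = 4; h(1) = 5; h(2) = 4; h(3) = 0 → root; h(4) = 6; h(5) = 0 → root; h(6) = 2.
h(3) = 0, so (α − 3) divides h(α); h is reducible.

No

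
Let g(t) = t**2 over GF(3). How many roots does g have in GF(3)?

1

Evaluate at each of the 3 elements of GF(3):
g(0) = 0 → root; g(1) = 1; g(2) = 1.
Roots: {0}.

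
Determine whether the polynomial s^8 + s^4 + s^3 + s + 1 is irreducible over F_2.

Yes

Write h(s) = s^8 + s^4 + s^3 + s + 1.
Check for roots in F_2: h(0) = 1; h(1) = 1.
No roots, so no linear factors.
Monic irreducibles of degree 2 over GF(2): s^2 + s + 1.
None of them divide h (all give nonzero remainder).
Monic irreducibles of degree 3 over GF(2): s^3 + s + 1, s^3 + s^2 + 1.
None of them divide h (all give nonzero remainder).
Monic irreducibles of degree 4 over GF(2): s^4 + s + 1, s^4 + s^3 + 1, s^4 + s^3 + s^2 + s + 1.
None of them divide h (all give nonzero remainder).
No irreducible factor of degree ≤ 4 exists, so h is irreducible over GF(2).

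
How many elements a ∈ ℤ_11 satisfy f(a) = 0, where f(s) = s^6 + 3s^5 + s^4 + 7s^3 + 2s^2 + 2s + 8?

Evaluate at each of the 11 elements of ℤ_11:
f(0) = 8; f(1) = 2; f(2) = 10; f(3) = 0 → root; f(4) = 0 → root; f(5) = 3; f(6) = 9; f(7) = 6; f(8) = 0 → root; f(9) = 6; f(10) = 0 → root.
Roots: {3, 4, 8, 10}.

4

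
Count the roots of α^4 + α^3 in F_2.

2

Write h(α) = α^4 + α^3.
Evaluate at each of the 2 elements of F_2:
h(0) = 0 → root; h(1) = 0 → root.
Roots: {0, 1}.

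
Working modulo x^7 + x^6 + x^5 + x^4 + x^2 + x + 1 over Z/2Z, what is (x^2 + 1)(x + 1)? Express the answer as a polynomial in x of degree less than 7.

x^3 + x^2 + x + 1

Multiply in Z/2Z[x]: (x^2 + 1)·(x + 1) = x^3 + x^2 + x + 1.
Reduced: x^3 + x^2 + x + 1.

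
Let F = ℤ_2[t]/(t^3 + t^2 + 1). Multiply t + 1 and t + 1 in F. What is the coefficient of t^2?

Multiply in ℤ_2[t]: (t + 1)·(t + 1) = t^2 + 1.
Reduced: t^2 + 1.

1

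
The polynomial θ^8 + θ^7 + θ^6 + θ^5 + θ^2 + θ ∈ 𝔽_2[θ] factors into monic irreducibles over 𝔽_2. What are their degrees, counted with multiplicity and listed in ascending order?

Write g(θ) = θ^8 + θ^7 + θ^6 + θ^5 + θ^2 + θ.
Roots in 𝔽_2: g(0) = 0 → root; g(1) = 0 → root.
Linear factors from roots: (θ), (θ + 1).
Complete factorization: g(θ) = (θ)·(θ + 1)·(θ^3 + θ^2 + 1)^2.
Factor degrees with multiplicity: 1 + 1 + 3 + 3 = 8.

1, 1, 3, 3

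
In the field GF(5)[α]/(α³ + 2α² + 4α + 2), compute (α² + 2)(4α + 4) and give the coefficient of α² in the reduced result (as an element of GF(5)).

1

Multiply in GF(5)[α]: (α² + 2)·(4α + 4) = 4α³ + 4α² + 3α + 3.
Reduce using α³ ≡ 3α² + α + 3 (mod α³ + 2α² + 4α + 2).
Reduced: α² + 2α.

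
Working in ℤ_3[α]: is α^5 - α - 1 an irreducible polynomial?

Write f(α) = α^5 - α - 1.
Check for roots in ℤ_3: f(0) = 2; f(1) = 2; f(2) = 2.
No roots, so no linear factors.
Monic irreducibles of degree 2 over GF(3): α^2 + 1, α^2 + α - 1, α^2 - α - 1.
None of them divide f (all give nonzero remainder).
No irreducible factor of degree ≤ 2 exists, so f is irreducible over GF(3).

Yes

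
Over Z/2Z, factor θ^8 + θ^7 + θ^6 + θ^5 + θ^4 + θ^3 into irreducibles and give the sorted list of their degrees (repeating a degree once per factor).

Write g(θ) = θ^8 + θ^7 + θ^6 + θ^5 + θ^4 + θ^3.
Roots in Z/2Z: g(0) = 0 → root; g(1) = 0 → root.
Linear factors from roots: (θ), (θ + 1).
Complete factorization: g(θ) = (θ + 1)·(θ)^3·(θ^2 + θ + 1)^2.
Factor degrees with multiplicity: 1 + 1 + 1 + 1 + 2 + 2 = 8.

1, 1, 1, 1, 2, 2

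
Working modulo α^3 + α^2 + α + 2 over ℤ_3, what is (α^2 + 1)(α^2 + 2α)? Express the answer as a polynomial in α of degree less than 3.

2α^2 + 2α + 1

Multiply in ℤ_3[α]: (α^2 + 1)·(α^2 + 2α) = α^4 + 2α^3 + α^2 + 2α.
Reduce using α^3 ≡ 2α^2 + 2α + 1 (mod α^3 + α^2 + α + 2).
Reduced: 2α^2 + 2α + 1.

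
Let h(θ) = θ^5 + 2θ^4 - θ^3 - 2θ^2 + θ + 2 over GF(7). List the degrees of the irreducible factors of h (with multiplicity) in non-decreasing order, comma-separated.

Linear factors from roots: (θ + 2).
Complete factorization: h(θ) = (θ + 2)·(θ^2 + 2)·(θ^2 - 3).
Factor degrees with multiplicity: 1 + 2 + 2 = 5.

1, 2, 2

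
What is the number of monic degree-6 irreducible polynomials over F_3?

The number of monic irreducibles of degree 6 over GF(3) is (1/6)·Σ_{d∣6} μ(6/d) 3^d.
Divisors of 6: 1, 2, 3, 6; μ(6/d) for each: 1, -1, -1, 1.
Σ = 3^1 − 3^2 − 3^3 + 3^6 = 696.
N = 696/6 = 116.

116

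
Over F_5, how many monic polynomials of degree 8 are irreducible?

x^(5^8) − x is the product of all monic irreducibles of degree dividing 8; Möbius inversion gives N = (1/8) Σ μ(8/d)·5^d.
Divisors of 8: 1, 2, 4, 8; μ(8/d) for each: 0, 0, -1, 1.
Σ = − 5^4 + 5^8 = 390000.
N = 390000/8 = 48750.

48750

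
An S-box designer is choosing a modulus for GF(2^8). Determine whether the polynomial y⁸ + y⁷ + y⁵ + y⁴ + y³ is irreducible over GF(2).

No

Write P(y) = y⁸ + y⁷ + y⁵ + y⁴ + y³.
Check for roots in GF(2): P(0) = 0 → root; P(1) = 1.
P(0) = 0, so (y) divides P(y); P is reducible.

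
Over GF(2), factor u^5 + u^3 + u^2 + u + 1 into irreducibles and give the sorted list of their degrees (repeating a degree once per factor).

5

Write h(u) = u^5 + u^3 + u^2 + u + 1.
Roots in GF(2): h(0) = 1; h(1) = 1.
Complete factorization: h(u) = (u^5 + u^3 + u^2 + u + 1).
Factor degrees with multiplicity: 5 = 5.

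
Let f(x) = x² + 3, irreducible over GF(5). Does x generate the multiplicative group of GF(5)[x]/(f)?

|GF(5^2)^×| = 5^2 − 1 = 24. Prime factorization: 24 = 2^3·3.
f is primitive ⇔ x has order 24 in GF(5)[x]/(f), i.e. x^(24/q) ≠ 1 for each prime q | 24.
x^(12) mod f = 4.
x^(8) mod f = 1
Since x^(8) = 1, the order of x divides 8 < 24; not primitive.

No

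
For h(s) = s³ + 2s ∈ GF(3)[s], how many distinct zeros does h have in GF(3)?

Evaluate at each of the 3 elements of GF(3):
h(0) = 0 → root; h(1) = 0 → root; h(2) = 0 → root.
Roots: {0, 1, 2}.

3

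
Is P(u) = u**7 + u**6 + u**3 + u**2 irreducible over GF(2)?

Check for roots in GF(2): P(0) = 0 → root; P(1) = 0 → root.
P(0) = 0, so (u) divides P(u); P is reducible.

No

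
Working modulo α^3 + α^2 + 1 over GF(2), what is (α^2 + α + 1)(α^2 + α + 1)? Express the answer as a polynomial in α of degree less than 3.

α

Multiply in GF(2)[α]: (α^2 + α + 1)·(α^2 + α + 1) = α^4 + α^2 + 1.
Reduce using α^3 ≡ α^2 + 1 (mod α^3 + α^2 + 1).
Reduced: α.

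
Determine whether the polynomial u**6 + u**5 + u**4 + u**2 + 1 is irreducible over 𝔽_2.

Write P(u) = u**6 + u**5 + u**4 + u**2 + 1.
Check for roots in 𝔽_2: P(0) = 1; P(1) = 1.
No roots, so no linear factors.
Monic irreducibles of degree 2 over GF(2): u**2 + u + 1.
None of them divide P (all give nonzero remainder).
Monic irreducibles of degree 3 over GF(2): u**3 + u + 1, u**3 + u**2 + 1.
None of them divide P (all give nonzero remainder).
No irreducible factor of degree ≤ 3 exists, so P is irreducible over GF(2).

Yes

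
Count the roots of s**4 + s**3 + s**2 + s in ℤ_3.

2

Write f(s) = s**4 + s**3 + s**2 + s.
Evaluate at each of the 3 elements of ℤ_3:
f(0) = 0 → root; f(1) = 1; f(2) = 0 → root.
Roots: {0, 2}.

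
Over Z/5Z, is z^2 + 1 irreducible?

No

Write g(z) = z^2 + 1.
Check for roots in Z/5Z: g(0) = 1; g(1) = 2; g(2) = 0 → root; g(3) = 0 → root; g(4) = 2.
g(2) = 0, so (z − 2) divides g(z); g is reducible.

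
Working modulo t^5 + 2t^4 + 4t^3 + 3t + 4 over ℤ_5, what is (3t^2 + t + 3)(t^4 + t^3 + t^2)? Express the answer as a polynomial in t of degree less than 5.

4t^4 + 2t^3 + 4t^2 + 4t + 3

Multiply in ℤ_5[t]: (3t^2 + t + 3)·(t^4 + t^3 + t^2) = 3t^6 + 4t^5 + 2t^4 + 4t^3 + 3t^2.
Reduce using t^5 ≡ 3t^4 + t^3 + 2t + 1 (mod t^5 + 2t^4 + 4t^3 + 3t + 4).
Reduced: 4t^4 + 2t^3 + 4t^2 + 4t + 3.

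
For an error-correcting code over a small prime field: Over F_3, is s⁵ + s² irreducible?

Write h(s) = s⁵ + s².
Check for roots in F_3: h(0) = 0 → root; h(1) = 2; h(2) = 0 → root.
h(0) = 0, so (s) divides h(s); h is reducible.

No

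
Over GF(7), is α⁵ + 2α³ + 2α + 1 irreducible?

Yes

Write P(α) = α⁵ + 2α³ + 2α + 1.
Check for roots in GF(7): P(0) = 1; P(1) = 6; P(2) = 4; P(3) = 3; P(4) = 6; P(5) = 5; P(6) = 3.
No roots, so no linear factors.
Degree-2 irreducible divisors: test the 21 monic irreducibles of degree 2 over GF(7).
None of them divide P (all give nonzero remainder).
No irreducible factor of degree ≤ 2 exists, so P is irreducible over GF(7).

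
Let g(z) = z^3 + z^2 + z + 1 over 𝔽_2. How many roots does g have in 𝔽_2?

Evaluate at each of the 2 elements of 𝔽_2:
g(0) = 1; g(1) = 0 → root.
Roots: {1}.

1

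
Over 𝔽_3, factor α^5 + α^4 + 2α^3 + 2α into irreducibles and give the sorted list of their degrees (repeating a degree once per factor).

1, 1, 3

Write g(α) = α^5 + α^4 + 2α^3 + 2α.
Roots in 𝔽_3: g(0) = 0 → root; g(1) = 0 → root; g(2) = 2.
Linear factors from roots: (α), (α + 2).
Complete factorization: g(α) = (α)·(α + 2)·(α^3 + 2α^2 + α + 1).
Factor degrees with multiplicity: 1 + 1 + 3 = 5.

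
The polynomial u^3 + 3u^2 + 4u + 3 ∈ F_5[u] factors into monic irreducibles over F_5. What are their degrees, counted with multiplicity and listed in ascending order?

3

Write f(u) = u^3 + 3u^2 + 4u + 3.
Roots in F_5: f(0) = 3; f(1) = 1; f(2) = 1; f(3) = 4; f(4) = 1.
Complete factorization: f(u) = (u^3 + 3u^2 + 4u + 3).
Factor degrees with multiplicity: 3 = 3.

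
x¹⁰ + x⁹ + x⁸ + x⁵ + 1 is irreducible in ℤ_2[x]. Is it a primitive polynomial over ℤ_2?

Yes

Write f(x) = x¹⁰ + x⁹ + x⁸ + x⁵ + 1.
|GF(2^10)^×| = 2^10 − 1 = 1023. Prime factorization: 1023 = 3·11·31.
f is primitive ⇔ x has order 1023 in GF(2)[x]/(f), i.e. x^(1023/q) ≠ 1 for each prime q | 1023.
x^(341) mod f = x⁹ + x⁸ + x⁷ + x⁵ + x³.
x^(93) mod f = x⁹ + x⁸ + x⁴ + x³ + x² + x + 1.
x^(33) mod f = x⁹ + x⁸ + x⁶ + x⁵ + x⁴ + x³ + x² + 1.
None equal 1, so x has full order 1023; f is primitive.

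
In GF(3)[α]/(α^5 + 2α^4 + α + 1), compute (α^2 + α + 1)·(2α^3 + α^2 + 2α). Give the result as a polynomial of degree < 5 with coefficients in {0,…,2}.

Multiply in GF(3)[α]: (α^2 + α + 1)·(2α^3 + α^2 + 2α) = 2α^5 + 2α^3 + 2α.
Reduce using α^5 ≡ α^4 + 2α + 2 (mod α^5 + 2α^4 + α + 1).
Reduced: 2α^4 + 2α^3 + 1.

2α^4 + 2α^3 + 1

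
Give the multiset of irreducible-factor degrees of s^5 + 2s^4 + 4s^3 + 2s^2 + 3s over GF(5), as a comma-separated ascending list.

1, 1, 1, 2

Write f(s) = s^5 + 2s^4 + 4s^3 + 2s^2 + 3s.
Roots in GF(5): f(0) = 0 → root; f(1) = 2; f(2) = 0 → root; f(3) = 0 → root; f(4) = 1.
Linear factors from roots: (s), (s + 3), (s + 2).
Complete factorization: f(s) = (s)·(s + 2)·(s + 3)·(s^2 + 2s + 3).
Factor degrees with multiplicity: 1 + 1 + 1 + 2 = 5.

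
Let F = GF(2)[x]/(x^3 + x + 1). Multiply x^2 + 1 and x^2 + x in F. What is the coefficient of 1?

1

Multiply in GF(2)[x]: (x^2 + 1)·(x^2 + x) = x^4 + x^3 + x^2 + x.
Reduce using x^3 ≡ x + 1 (mod x^3 + x + 1).
Reduced: x + 1.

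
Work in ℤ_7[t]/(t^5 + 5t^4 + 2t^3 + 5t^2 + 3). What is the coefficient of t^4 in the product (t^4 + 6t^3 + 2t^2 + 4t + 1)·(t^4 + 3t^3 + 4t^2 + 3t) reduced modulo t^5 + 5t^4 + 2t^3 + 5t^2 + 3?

1

Multiply in ℤ_7[t]: (t^4 + 6t^3 + 2t^2 + 4t + 1)·(t^4 + 3t^3 + 4t^2 + 3t) = t^8 + 2t^7 + 3t^6 + 2t^5 + 4t^4 + 4t^3 + 2t^2 + 3t.
Reduce using t^5 ≡ 2t^4 + 5t^3 + 2t^2 + 4 (mod t^5 + 5t^4 + 2t^3 + 5t^2 + 3).
Reduced: t^4 + 5t^3 + 4t^2 + 4t.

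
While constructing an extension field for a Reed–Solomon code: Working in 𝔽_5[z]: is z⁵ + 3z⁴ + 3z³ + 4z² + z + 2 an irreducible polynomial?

Write h(z) = z⁵ + 3z⁴ + 3z³ + 4z² + z + 2.
Check for roots in 𝔽_5: h(0) = 2; h(1) = 4; h(2) = 4; h(3) = 3; h(4) = 4.
No roots, so no linear factors.
Degree-2 irreducible divisors: test the 10 monic irreducibles of degree 2 over GF(5).
None of them divide h (all give nonzero remainder).
No irreducible factor of degree ≤ 2 exists, so h is irreducible over GF(5).

Yes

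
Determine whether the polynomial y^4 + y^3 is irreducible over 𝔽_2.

No

Write P(y) = y^4 + y^3.
Check for roots in 𝔽_2: P(0) = 0 → root; P(1) = 0 → root.
P(0) = 0, so (y) divides P(y); P is reducible.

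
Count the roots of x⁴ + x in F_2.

2

Write f(x) = x⁴ + x.
Evaluate at each of the 2 elements of F_2:
f(0) = 0 → root; f(1) = 0 → root.
Roots: {0, 1}.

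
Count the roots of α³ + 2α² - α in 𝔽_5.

1

Write f(α) = α³ + 2α² - α.
Evaluate at each of the 5 elements of 𝔽_5:
f(0) = 0 → root; f(1) = 2; f(2) = 4; f(3) = 2; f(4) = 2.
Roots: {0}.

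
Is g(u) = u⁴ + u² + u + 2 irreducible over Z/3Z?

No

Check for roots in Z/3Z: g(0) = 2; g(1) = 2; g(2) = 0 → root.
g(2) = 0, so (u − 2) divides g(u); g is reducible.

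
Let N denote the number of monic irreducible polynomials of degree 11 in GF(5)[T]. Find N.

x^(5^11) − x is the product of all monic irreducibles of degree dividing 11; Möbius inversion gives N = (1/11) Σ μ(11/d)·5^d.
Divisors of 11: 1, 11; μ(11/d) for each: -1, 1.
Σ = − 5^1 + 5^11 = 48828120.
N = 48828120/11 = 4438920.

4438920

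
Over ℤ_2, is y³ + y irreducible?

Write m(y) = y³ + y.
Check for roots in ℤ_2: m(0) = 0 → root; m(1) = 0 → root.
m(0) = 0, so (y) divides m(y); m is reducible.

No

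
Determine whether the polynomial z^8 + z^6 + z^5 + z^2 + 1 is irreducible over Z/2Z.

Write f(z) = z^8 + z^6 + z^5 + z^2 + 1.
Check for roots in Z/2Z: f(0) = 1; f(1) = 1.
No roots, so no linear factors.
Monic irreducibles of degree 2 over GF(2): z^2 + z + 1.
None of them divide f (all give nonzero remainder).
Monic irreducibles of degree 3 over GF(2): z^3 + z + 1, z^3 + z^2 + 1.
None of them divide f (all give nonzero remainder).
Monic irreducibles of degree 4 over GF(2): z^4 + z + 1, z^4 + z^3 + 1, z^4 + z^3 + z^2 + z + 1.
None of them divide f (all give nonzero remainder).
No irreducible factor of degree ≤ 4 exists, so f is irreducible over GF(2).

Yes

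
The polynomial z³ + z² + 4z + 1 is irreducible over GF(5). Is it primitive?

Write f(z) = z³ + z² + 4z + 1.
|GF(5^3)^×| = 5^3 − 1 = 124. Prime factorization: 124 = 2^2·31.
f is primitive ⇔ z has order 124 in GF(5)[z]/(f), i.e. z^(124/q) ≠ 1 for each prime q | 124.
z^(62) mod f = 1
z^(4) mod f = 2z² + 3z + 1.
Since z^(62) = 1, the order of z divides 62 < 124; not primitive.

No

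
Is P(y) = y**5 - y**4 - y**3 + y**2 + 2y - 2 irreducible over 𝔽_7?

Check for roots in 𝔽_7: P(0) = 5; P(1) = 0 → root; P(2) = 0 → root; P(3) = 1; P(4) = 5; P(5) = 0 → root; P(6) = 3.
P(1) = 0, so (y − 1) divides P(y); P is reducible.

No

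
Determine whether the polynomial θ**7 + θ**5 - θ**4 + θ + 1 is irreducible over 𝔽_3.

No

Write h(θ) = θ**7 + θ**5 - θ**4 + θ + 1.
Check for roots in 𝔽_3: h(0) = 1; h(1) = 0 → root; h(2) = 0 → root.
h(1) = 0, so (θ − 1) divides h(θ); h is reducible.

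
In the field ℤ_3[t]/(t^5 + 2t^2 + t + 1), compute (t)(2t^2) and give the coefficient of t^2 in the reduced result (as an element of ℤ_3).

0

Multiply in ℤ_3[t]: (t)·(2t^2) = 2t^3.
Reduced: 2t^3.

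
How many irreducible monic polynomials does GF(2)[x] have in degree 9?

The number of monic irreducibles of degree 9 over GF(2) is (1/9)·Σ_{d∣9} μ(9/d) 2^d.
Divisors of 9: 1, 3, 9; μ(9/d) for each: 0, -1, 1.
Σ = − 2^3 + 2^9 = 504.
N = 504/9 = 56.

56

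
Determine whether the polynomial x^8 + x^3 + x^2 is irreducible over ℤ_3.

Write m(x) = x^8 + x^3 + x^2.
Check for roots in ℤ_3: m(0) = 0 → root; m(1) = 0 → root; m(2) = 1.
m(0) = 0, so (x) divides m(x); m is reducible.

No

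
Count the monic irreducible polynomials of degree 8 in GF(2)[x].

30

Gauss's count: N_{2}(8) = (1/8) Σ_{d|8} μ(8/d)·2^d.
Divisors of 8: 1, 2, 4, 8; μ(8/d) for each: 0, 0, -1, 1.
Σ = − 2^4 + 2^8 = 240.
N = 240/8 = 30.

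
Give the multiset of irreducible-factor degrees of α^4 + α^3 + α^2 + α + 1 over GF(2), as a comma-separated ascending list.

Write g(α) = α^4 + α^3 + α^2 + α + 1.
Roots in GF(2): g(0) = 1; g(1) = 1.
Complete factorization: g(α) = (α^4 + α^3 + α^2 + α + 1).
Factor degrees with multiplicity: 4 = 4.

4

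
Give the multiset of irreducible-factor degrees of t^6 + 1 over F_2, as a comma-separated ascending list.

Write h(t) = t^6 + 1.
Roots in F_2: h(0) = 1; h(1) = 0 → root.
Linear factors from roots: (t + 1).
Complete factorization: h(t) = (t + 1)^2·(t^2 + t + 1)^2.
Factor degrees with multiplicity: 1 + 1 + 2 + 2 = 6.

1, 1, 2, 2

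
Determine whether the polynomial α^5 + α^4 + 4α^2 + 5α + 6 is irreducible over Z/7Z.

Write g(α) = α^5 + α^4 + 4α^2 + 5α + 6.
Check for roots in Z/7Z: g(0) = 6; g(1) = 3; g(2) = 3; g(3) = 3; g(4) = 5; g(5) = 3; g(6) = 5.
No roots, so no linear factors.
Degree-2 irreducible divisors: test the 21 monic irreducibles of degree 2 over GF(7).
None of them divide g (all give nonzero remainder).
No irreducible factor of degree ≤ 2 exists, so g is irreducible over GF(7).

Yes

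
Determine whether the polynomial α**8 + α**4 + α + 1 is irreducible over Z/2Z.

Write g(α) = α**8 + α**4 + α + 1.
Check for roots in Z/2Z: g(0) = 1; g(1) = 0 → root.
g(1) = 0, so (α − 1) divides g(α); g is reducible.

No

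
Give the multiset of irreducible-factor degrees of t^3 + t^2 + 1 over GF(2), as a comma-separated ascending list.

Write f(t) = t^3 + t^2 + 1.
Roots in GF(2): f(0) = 1; f(1) = 1.
Complete factorization: f(t) = (t^3 + t^2 + 1).
Factor degrees with multiplicity: 3 = 3.

3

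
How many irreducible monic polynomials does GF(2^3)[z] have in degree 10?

107370900

x^(8^10) − x is the product of all monic irreducibles of degree dividing 10; Möbius inversion gives N = (1/10) Σ μ(10/d)·8^d.
Divisors of 10: 1, 2, 5, 10; μ(10/d) for each: 1, -1, -1, 1.
Σ = 8^1 − 8^2 − 8^5 + 8^10 = 1073709000.
N = 1073709000/10 = 107370900.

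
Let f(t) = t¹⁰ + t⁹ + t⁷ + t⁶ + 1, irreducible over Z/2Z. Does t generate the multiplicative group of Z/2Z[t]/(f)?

|GF(2^10)^×| = 2^10 − 1 = 1023. Prime factorization: 1023 = 3·11·31.
f is primitive ⇔ t has order 1023 in GF(2)[t]/(f), i.e. t^(1023/q) ≠ 1 for each prime q | 1023.
t^(341) mod f = t⁶ + t + 1.
t^(93) mod f = t⁸ + t⁵ + t⁴ + t² + t.
t^(33) mod f = t⁶ + t⁵ + t⁴ + t² + t + 1.
None equal 1, so t has full order 1023; f is primitive.

Yes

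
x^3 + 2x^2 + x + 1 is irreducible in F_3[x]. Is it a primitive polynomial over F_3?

Yes

Write f(x) = x^3 + 2x^2 + x + 1.
|GF(3^3)^×| = 3^3 − 1 = 26. Prime factorization: 26 = 2·13.
f is primitive ⇔ x has order 26 in GF(3)[x]/(f), i.e. x^(26/q) ≠ 1 for each prime q | 26.
x^(13) mod f = 2.
x^(2) mod f = x^2.
None equal 1, so x has full order 26; f is primitive.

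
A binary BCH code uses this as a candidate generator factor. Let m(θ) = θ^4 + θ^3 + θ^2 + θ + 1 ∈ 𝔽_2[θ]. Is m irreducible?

Yes

Check for roots in 𝔽_2: m(0) = 1; m(1) = 1.
No roots, so no linear factors.
Monic irreducibles of degree 2 over GF(2): θ^2 + θ + 1.
None of them divide m (all give nonzero remainder).
No irreducible factor of degree ≤ 2 exists, so m is irreducible over GF(2).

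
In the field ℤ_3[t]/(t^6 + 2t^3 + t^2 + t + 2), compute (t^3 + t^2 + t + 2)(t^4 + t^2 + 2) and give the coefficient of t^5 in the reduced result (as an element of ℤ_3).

2

Multiply in ℤ_3[t]: (t^3 + t^2 + t + 2)·(t^4 + t^2 + 2) = t^7 + t^6 + 2t^5 + t^2 + 2t + 1.
Reduce using t^6 ≡ t^3 + 2t^2 + 2t + 1 (mod t^6 + 2t^3 + t^2 + t + 2).
Reduced: 2t^5 + t^4 + 2t^2 + 2t + 2.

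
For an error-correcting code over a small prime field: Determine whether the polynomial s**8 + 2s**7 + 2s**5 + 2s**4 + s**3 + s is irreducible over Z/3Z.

Write g(s) = s**8 + 2s**7 + 2s**5 + 2s**4 + s**3 + s.
Check for roots in Z/3Z: g(0) = 0 → root; g(1) = 0 → root; g(2) = 0 → root.
g(0) = 0, so (s) divides g(s); g is reducible.

No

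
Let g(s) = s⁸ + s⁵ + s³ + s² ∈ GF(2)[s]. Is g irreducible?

Check for roots in GF(2): g(0) = 0 → root; g(1) = 0 → root.
g(0) = 0, so (s) divides g(s); g is reducible.

No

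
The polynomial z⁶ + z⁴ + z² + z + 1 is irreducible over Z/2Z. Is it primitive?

Write f(z) = z⁶ + z⁴ + z² + z + 1.
|GF(2^6)^×| = 2^6 − 1 = 63. Prime factorization: 63 = 3^2·7.
f is primitive ⇔ z has order 63 in GF(2)[z]/(f), i.e. z^(63/q) ≠ 1 for each prime q | 63.
z^(21) mod f = 1
z^(9) mod f = z⁴ + z² + z.
Since z^(21) = 1, the order of z divides 21 < 63; not primitive.

No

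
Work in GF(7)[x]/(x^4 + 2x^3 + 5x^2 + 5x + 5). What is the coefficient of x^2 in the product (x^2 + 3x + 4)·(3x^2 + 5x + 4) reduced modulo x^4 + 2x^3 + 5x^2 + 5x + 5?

2

Multiply in GF(7)[x]: (x^2 + 3x + 4)·(3x^2 + 5x + 4) = 3x^4 + 3x^2 + 4x + 2.
Reduce using x^4 ≡ 5x^3 + 2x^2 + 2x + 2 (mod x^4 + 2x^3 + 5x^2 + 5x + 5).
Reduced: x^3 + 2x^2 + 3x + 1.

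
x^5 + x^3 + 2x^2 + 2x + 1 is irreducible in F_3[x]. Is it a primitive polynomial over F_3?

Yes

Write f(x) = x^5 + x^3 + 2x^2 + 2x + 1.
|GF(3^5)^×| = 3^5 − 1 = 242. Prime factorization: 242 = 2·11^2.
f is primitive ⇔ x has order 242 in GF(3)[x]/(f), i.e. x^(242/q) ≠ 1 for each prime q | 242.
x^(121) mod f = 2.
x^(22) mod f = x + 1.
None equal 1, so x has full order 242; f is primitive.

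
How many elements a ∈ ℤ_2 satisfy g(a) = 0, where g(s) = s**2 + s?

Evaluate at each of the 2 elements of ℤ_2:
g(0) = 0 → root; g(1) = 0 → root.
Roots: {0, 1}.

2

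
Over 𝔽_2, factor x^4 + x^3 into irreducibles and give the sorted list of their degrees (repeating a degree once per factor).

1, 1, 1, 1

Write f(x) = x^4 + x^3.
Roots in 𝔽_2: f(0) = 0 → root; f(1) = 0 → root.
Linear factors from roots: (x), (x + 1).
Complete factorization: f(x) = (x + 1)·(x)^3.
Factor degrees with multiplicity: 1 + 1 + 1 + 1 = 4.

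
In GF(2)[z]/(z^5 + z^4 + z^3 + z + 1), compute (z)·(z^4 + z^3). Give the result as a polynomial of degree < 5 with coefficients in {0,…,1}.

Multiply in GF(2)[z]: (z)·(z^4 + z^3) = z^5 + z^4.
Reduce using z^5 ≡ z^4 + z^3 + z + 1 (mod z^5 + z^4 + z^3 + z + 1).
Reduced: z^3 + z + 1.

z^3 + z + 1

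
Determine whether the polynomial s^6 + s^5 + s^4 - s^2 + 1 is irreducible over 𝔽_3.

No

Write P(s) = s^6 + s^5 + s^4 - s^2 + 1.
Check for roots in 𝔽_3: P(0) = 1; P(1) = 0 → root; P(2) = 1.
P(1) = 0, so (s − 1) divides P(s); P is reducible.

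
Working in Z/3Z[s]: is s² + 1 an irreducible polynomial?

Yes

Write h(s) = s² + 1.
Check for roots in Z/3Z: h(0) = 1; h(1) = 2; h(2) = 2.
No roots. A degree-2 polynomial over a field with no linear factor is irreducible.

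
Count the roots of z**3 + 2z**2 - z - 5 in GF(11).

Write g(z) = z**3 + 2z**2 - z - 5.
Evaluate at each of the 11 elements of GF(11):
g(0) = 6; g(1) = 8; g(2) = 9; g(3) = 4; g(4) = 10; g(5) = 0 → root; g(6) = 2; g(7) = 0 → root; g(8) = 0 → root; g(9) = 8; g(10) = 8.
Roots: {5, 7, 8}.

3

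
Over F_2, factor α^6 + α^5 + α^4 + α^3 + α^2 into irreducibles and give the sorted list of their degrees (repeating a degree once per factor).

1, 1, 4

Write f(α) = α^6 + α^5 + α^4 + α^3 + α^2.
Roots in F_2: f(0) = 0 → root; f(1) = 1.
Linear factors from roots: (α).
Complete factorization: f(α) = (α)^2·(α^4 + α^3 + α^2 + α + 1).
Factor degrees with multiplicity: 1 + 1 + 4 = 6.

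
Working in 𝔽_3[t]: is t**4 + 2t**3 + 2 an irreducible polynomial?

Yes

Write h(t) = t**4 + 2t**3 + 2.
Check for roots in 𝔽_3: h(0) = 2; h(1) = 2; h(2) = 1.
No roots, so no linear factors.
Monic irreducibles of degree 2 over GF(3): t**2 + 1, t**2 + t + 2, t**2 + 2t + 2.
None of them divide h (all give nonzero remainder).
No irreducible factor of degree ≤ 2 exists, so h is irreducible over GF(3).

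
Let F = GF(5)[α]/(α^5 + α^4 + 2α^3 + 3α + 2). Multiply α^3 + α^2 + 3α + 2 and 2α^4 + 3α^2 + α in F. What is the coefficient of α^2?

Multiply in GF(5)[α]: (α^3 + α^2 + 3α + 2)·(2α^4 + 3α^2 + α) = 2α^7 + 2α^6 + 4α^5 + 3α^4 + 4α^2 + 2α.
Reduce using α^5 ≡ 4α^4 + 3α^3 + 2α + 3 (mod α^5 + α^4 + 2α^3 + 3α + 2).
Reduced: 3α^4 + 4α^3 + 2α.

0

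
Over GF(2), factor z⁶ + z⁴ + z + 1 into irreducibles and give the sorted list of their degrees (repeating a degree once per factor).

Write h(z) = z⁶ + z⁴ + z + 1.
Roots in GF(2): h(0) = 1; h(1) = 0 → root.
Linear factors from roots: (z + 1).
Complete factorization: h(z) = (z + 1)·(z² + z + 1)·(z³ + z + 1).
Factor degrees with multiplicity: 1 + 2 + 3 = 6.

1, 2, 3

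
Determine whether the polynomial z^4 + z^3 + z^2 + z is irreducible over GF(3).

Write m(z) = z^4 + z^3 + z^2 + z.
Check for roots in GF(3): m(0) = 0 → root; m(1) = 1; m(2) = 0 → root.
m(0) = 0, so (z) divides m(z); m is reducible.

No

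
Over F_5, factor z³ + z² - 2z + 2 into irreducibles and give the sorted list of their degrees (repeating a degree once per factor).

1, 2

Write h(z) = z³ + z² - 2z + 2.
Roots in F_5: h(0) = 2; h(1) = 2; h(2) = 0 → root; h(3) = 2; h(4) = 4.
Linear factors from roots: (z - 2).
Complete factorization: h(z) = (z - 2)·(z² - 2z - 1).
Factor degrees with multiplicity: 1 + 2 = 3.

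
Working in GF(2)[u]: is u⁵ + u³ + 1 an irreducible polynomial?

Yes

Write g(u) = u⁵ + u³ + 1.
Check for roots in GF(2): g(0) = 1; g(1) = 1.
No roots, so no linear factors.
Monic irreducibles of degree 2 over GF(2): u² + u + 1.
None of them divide g (all give nonzero remainder).
No irreducible factor of degree ≤ 2 exists, so g is irreducible over GF(2).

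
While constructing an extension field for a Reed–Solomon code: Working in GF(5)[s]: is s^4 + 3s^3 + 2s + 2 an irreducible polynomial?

Write m(s) = s^4 + 3s^3 + 2s + 2.
Check for roots in GF(5): m(0) = 2; m(1) = 3; m(2) = 1; m(3) = 0 → root; m(4) = 3.
m(3) = 0, so (s − 3) divides m(s); m is reducible.

No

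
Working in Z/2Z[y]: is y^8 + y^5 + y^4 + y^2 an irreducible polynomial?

Write h(y) = y^8 + y^5 + y^4 + y^2.
Check for roots in Z/2Z: h(0) = 0 → root; h(1) = 0 → root.
h(0) = 0, so (y) divides h(y); h is reducible.

No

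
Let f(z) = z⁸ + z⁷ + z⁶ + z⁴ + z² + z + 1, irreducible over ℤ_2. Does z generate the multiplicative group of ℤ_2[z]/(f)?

|GF(2^8)^×| = 2^8 − 1 = 255. Prime factorization: 255 = 3·5·17.
f is primitive ⇔ z has order 255 in GF(2)[z]/(f), i.e. z^(255/q) ≠ 1 for each prime q | 255.
z^(85) mod f = 1
z^(51) mod f = 1
z^(15) mod f = z⁷ + z⁴ + z³ + z² + z.
Since z^(85) = 1, the order of z divides 85 < 255; not primitive.

No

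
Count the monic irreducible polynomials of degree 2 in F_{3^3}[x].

351

By the necklace-counting formula, N_27(2) = (1/2) Σ_{d|2} μ(2/d)·27^d.
Divisors of 2: 1, 2; μ(2/d) for each: -1, 1.
Σ = − 27^1 + 27^2 = 702.
N = 702/2 = 351.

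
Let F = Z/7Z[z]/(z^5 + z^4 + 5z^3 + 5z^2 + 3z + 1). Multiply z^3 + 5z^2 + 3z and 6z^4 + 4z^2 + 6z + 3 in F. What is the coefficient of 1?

4

Multiply in Z/7Z[z]: (z^3 + 5z^2 + 3z)·(6z^4 + 4z^2 + 6z + 3) = 6z^7 + 2z^6 + z^5 + 5z^4 + 3z^3 + 5z^2 + 2z.
Reduce using z^5 ≡ 6z^4 + 2z^3 + 2z^2 + 4z + 6 (mod z^5 + z^4 + 5z^3 + 5z^2 + 3z + 1).
Reduced: 6z^4 + 4z^3 + 3z^2 + 4z + 4.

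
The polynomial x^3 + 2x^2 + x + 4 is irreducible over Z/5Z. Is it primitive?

Write f(x) = x^3 + 2x^2 + x + 4.
|GF(5^3)^×| = 5^3 − 1 = 124. Prime factorization: 124 = 2^2·31.
f is primitive ⇔ x has order 124 in GF(5)[x]/(f), i.e. x^(124/q) ≠ 1 for each prime q | 124.
x^(62) mod f = 1
x^(4) mod f = 3x^2 + 3x + 3.
Since x^(62) = 1, the order of x divides 62 < 124; not primitive.

No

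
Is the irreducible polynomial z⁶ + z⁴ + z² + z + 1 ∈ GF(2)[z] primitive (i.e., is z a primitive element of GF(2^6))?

Write f(z) = z⁶ + z⁴ + z² + z + 1.
|GF(2^6)^×| = 2^6 − 1 = 63. Prime factorization: 63 = 3^2·7.
f is primitive ⇔ z has order 63 in GF(2)[z]/(f), i.e. z^(63/q) ≠ 1 for each prime q | 63.
z^(21) mod f = 1
z^(9) mod f = z⁴ + z² + z.
Since z^(21) = 1, the order of z divides 21 < 63; not primitive.

No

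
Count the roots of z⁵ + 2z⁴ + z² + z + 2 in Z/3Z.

1

Write g(z) = z⁵ + 2z⁴ + z² + z + 2.
Evaluate at each of the 3 elements of Z/3Z:
g(0) = 2; g(1) = 1; g(2) = 0 → root.
Roots: {2}.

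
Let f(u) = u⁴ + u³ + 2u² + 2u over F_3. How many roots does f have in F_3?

3

Evaluate at each of the 3 elements of F_3:
f(0) = 0 → root; f(1) = 0 → root; f(2) = 0 → root.
Roots: {0, 1, 2}.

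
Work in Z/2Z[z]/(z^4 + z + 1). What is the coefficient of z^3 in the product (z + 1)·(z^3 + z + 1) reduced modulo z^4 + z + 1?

1

Multiply in Z/2Z[z]: (z + 1)·(z^3 + z + 1) = z^4 + z^3 + z^2 + 1.
Reduce using z^4 ≡ z + 1 (mod z^4 + z + 1).
Reduced: z^3 + z^2 + z.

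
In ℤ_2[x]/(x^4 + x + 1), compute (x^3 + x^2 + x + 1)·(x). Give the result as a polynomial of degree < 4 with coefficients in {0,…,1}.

Multiply in ℤ_2[x]: (x^3 + x^2 + x + 1)·(x) = x^4 + x^3 + x^2 + x.
Reduce using x^4 ≡ x + 1 (mod x^4 + x + 1).
Reduced: x^3 + x^2 + 1.

x^3 + x^2 + 1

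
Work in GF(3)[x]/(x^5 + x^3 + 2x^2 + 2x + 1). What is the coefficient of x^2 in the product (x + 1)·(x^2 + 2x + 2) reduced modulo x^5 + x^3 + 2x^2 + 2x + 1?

Multiply in GF(3)[x]: (x + 1)·(x^2 + 2x + 2) = x^3 + x + 2.
Reduced: x^3 + x + 2.

0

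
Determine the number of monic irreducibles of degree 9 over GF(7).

The number of monic irreducibles of degree 9 over GF(7) is (1/9)·Σ_{d∣9} μ(9/d) 7^d.
Divisors of 9: 1, 3, 9; μ(9/d) for each: 0, -1, 1.
Σ = − 7^3 + 7^9 = 40353264.
N = 40353264/9 = 4483696.

4483696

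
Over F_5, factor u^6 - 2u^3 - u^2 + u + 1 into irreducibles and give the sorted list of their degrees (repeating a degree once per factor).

Write h(u) = u^6 - 2u^3 - u^2 + u + 1.
Roots in F_5: h(0) = 1; h(1) = 0 → root; h(2) = 2; h(3) = 0 → root; h(4) = 2.
Linear factors from roots: (u - 1), (u + 2).
Complete factorization: h(u) = (u + 2)·(u - 1)·(u^2 + 2)·(u^2 - u + 1).
Factor degrees with multiplicity: 1 + 1 + 2 + 2 = 6.

1, 1, 2, 2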